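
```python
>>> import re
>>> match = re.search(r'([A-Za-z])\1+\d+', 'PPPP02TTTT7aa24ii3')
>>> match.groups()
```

('P',)

The match spans [0:6] → 'PPPP02'.
Captured: group 1 = 'P'.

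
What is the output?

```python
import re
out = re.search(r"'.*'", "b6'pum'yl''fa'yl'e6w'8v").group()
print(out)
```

'pum'yl''fa'yl'e6w'

`search` walks the string left to right and returns the first match it finds.
The match spans [2:21] → "'pum'yl''fa'yl'e6w'".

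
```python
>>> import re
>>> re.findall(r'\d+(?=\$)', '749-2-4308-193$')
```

['193']

The `(?=…)`/`(?<=…)` assertion just peeks at neighbouring text; it doesn't advance the match position.
Walking the string: at [11:14] → '193'.
With no groups in the pattern, `findall` gives back each whole match — 1 here.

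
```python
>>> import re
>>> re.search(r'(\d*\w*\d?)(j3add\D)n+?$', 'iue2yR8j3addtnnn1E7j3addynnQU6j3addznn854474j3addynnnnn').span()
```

This matches zero or more of a digit, then zero or more of a word character, then optionally a digit (captured); then the literal 'j3a', then the literal 'dd', then a non-digit (captured); then one or more of a literal 'n' (lazy); then anchored at the end.
`search` walks the string left to right and returns the first match it finds.
The match spans [0:55] → 'iue2yR8j3addtnnn1E7j3addynnQU6j3addznn854474j3addynnnnn'.
Captured: group 1 = 'iue2yR8j3addtnnn1E7j3addynnQU6j3addznn854474', group 2 = 'j3addy'.

(0, 55)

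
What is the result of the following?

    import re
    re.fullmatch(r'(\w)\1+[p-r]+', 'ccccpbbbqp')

None

`\1` is not a pattern — it's the concrete string captured by group 1, re-applied verbatim.
For `fullmatch`, every character of the input must be accounted for by the pattern.
Here the pattern can't cover the whole string, so the call returns None.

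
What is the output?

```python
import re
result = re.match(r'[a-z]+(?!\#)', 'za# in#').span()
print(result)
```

With `match`, the pattern is implicitly anchored at the beginning.
The match spans [0:1] → 'z'.

(0, 1)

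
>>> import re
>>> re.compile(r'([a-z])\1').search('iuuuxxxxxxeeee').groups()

('u',)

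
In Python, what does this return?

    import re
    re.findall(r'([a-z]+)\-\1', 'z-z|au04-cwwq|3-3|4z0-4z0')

['z']

After group 1 captures some text, `\1` only succeeds where that same text appears again.
Matches: at [0:3] match 'z-z', group 1 = 'z'.
`findall` collects group 1 from the one match (1 total).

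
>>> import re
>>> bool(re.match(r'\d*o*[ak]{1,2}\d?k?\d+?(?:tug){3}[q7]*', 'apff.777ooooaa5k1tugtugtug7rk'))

Pattern: zero or more of a digit, then zero or more of the literal 'o'; then 1 to 2 of one of [ak], then optionally a digit, then optionally a literal 'k'; then one or more of a digit (lazy), then the literal 'tug' repeated 3 times, then zero or more of one of [q7].
`match` is anchored at position 0; if the pattern doesn't fit there, it returns None.
Here the string doesn't start with a match, so the call returns None, and `bool(None)` is False.

False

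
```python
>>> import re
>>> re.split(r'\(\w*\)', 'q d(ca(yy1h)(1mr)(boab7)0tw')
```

['q d(ca', '', '', '0tw']

Matches to split on: at [6:12] → '(yy1h)'; at [12:17] → '(1mr)'; at [17:24] → '(boab7)'.
Splitting on the pattern gives 4 pieces.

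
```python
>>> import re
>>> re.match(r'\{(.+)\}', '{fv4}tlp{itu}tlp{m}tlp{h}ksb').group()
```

'{fv4}tlp{itu}tlp{m}tlp{h}'

With `match`, the pattern is implicitly anchored at the beginning.
The match spans [0:25] → '{fv4}tlp{itu}tlp{m}tlp{h}'.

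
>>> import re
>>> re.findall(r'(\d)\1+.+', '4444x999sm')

['4']

A backreference is literal: `\1` must see the identical characters the first group matched.
With a single group, `findall` returns only what that group captured — 1 item.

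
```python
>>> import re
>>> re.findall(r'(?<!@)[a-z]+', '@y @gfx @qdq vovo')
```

['fx', 'dq', 'vovo']

A negative assertion filters positions out without eating any characters.
Walking the string: at [5:7] → 'fx'; at [10:12] → 'dq'; at [13:17] → 'vovo'.
With no groups in the pattern, `findall` gives back each whole match — 3 here.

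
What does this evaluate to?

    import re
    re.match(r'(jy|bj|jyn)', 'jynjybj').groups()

('jy',)

Alternation tries branches left to right and keeps the first one that lets the overall match succeed at that position.
`re.match` only tries the pattern at the start of the string.
The match spans [0:2] → 'jy'.
Captured: group 1 = 'jy'.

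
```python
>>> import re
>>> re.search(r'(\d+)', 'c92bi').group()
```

'92'

Pattern: one or more of a digit (captured).
`re.search` scans for the first position where the pattern succeeds.
The match spans [1:3] → '92'.
Captured: group 1 = '92'.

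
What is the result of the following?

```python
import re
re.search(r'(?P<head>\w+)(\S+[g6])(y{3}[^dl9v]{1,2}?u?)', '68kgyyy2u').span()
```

(0, 9)

This matches one or more of a word character (captured as 'head'); then one or more of a non-whitespace character, then one of [g6] (captured); then exactly 3 of the literal 'y', then 1 to 2 of any character except [dl9v] (lazy), then optionally the literal 'u' (captured).
The match spans [0:9] → '68kgyyy2u'.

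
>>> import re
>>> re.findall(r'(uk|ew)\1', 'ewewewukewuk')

['ew']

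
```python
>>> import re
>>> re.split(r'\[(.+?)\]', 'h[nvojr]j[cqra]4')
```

['h', 'nvojr', 'j', 'cqra', '4']

Lazy quantifiers expand one character at a time until the remainder of the pattern can match.
Matches to split on: at [1:8] → '[nvojr]'; at [9:15] → '[cqra]'.
`re.split` interleaves the captured-group text with the surrounding fragments.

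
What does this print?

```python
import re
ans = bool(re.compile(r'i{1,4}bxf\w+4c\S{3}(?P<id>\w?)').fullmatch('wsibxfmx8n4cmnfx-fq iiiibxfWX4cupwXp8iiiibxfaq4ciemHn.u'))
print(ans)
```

The pattern matches 1 to 4 of the literal 'i', then the literal 'bxf'; then one or more of a word character; then the literal '4c', then exactly 3 of a non-whitespace character; then optionally a word character (captured as 'id').
For `fullmatch`, every character of the input must be accounted for by the pattern.
Here there's no way to consume every character, so the call returns None, and `bool(None)` is False.

False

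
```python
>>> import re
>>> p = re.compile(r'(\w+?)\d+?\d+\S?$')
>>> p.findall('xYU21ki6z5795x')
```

This matches one or more of a word character (lazy) (captured); then one or more of a digit (lazy), then one or more of a digit, then optionally a non-whitespace character; then anchored at the end.
Walking the string: at [0:14] match 'xYU21ki6z5795x', group 1 = 'xYU21ki6z'.
Because there's exactly one group, `findall` drops the full match and keeps group 1 from the one hit.

['xYU21ki6z']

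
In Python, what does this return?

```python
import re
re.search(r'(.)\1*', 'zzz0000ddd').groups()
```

After group 1 captures some text, `\1` only succeeds where that same text appears again.
`search` walks the string left to right and returns the first match it finds.
The match spans [0:3] → 'zzz'.
Captured: group 1 = 'z'.

('z',)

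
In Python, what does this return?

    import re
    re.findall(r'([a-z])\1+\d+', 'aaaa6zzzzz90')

['a', 'z']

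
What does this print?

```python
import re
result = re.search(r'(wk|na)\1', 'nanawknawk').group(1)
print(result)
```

`\1` is not a pattern — it's the concrete string captured by group 1, re-applied verbatim.
`search` walks the string left to right and returns the first match it finds.
The match spans [0:4] → 'nana'.
Captured: group 1 = 'na'.

na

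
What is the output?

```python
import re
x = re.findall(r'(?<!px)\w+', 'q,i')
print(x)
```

['q', 'i']

A negative assertion filters positions out without eating any characters.
Since nothing is captured, `findall` lists the 2 matched substrings directly.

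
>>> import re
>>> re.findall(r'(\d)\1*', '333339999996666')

`\1` has to match the exact text group 1 already captured.
Matches: at [0:5] match '33333', group 1 = '3'; at [5:11] match '999999', group 1 = '9'; at [11:15] match '6666', group 1 = '6'.
With a single group, `findall` returns only what that group captured — 3 items.

['3', '9', '6']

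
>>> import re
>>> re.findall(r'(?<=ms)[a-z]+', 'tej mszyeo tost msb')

Lookahead/lookbehind check context without consuming it, so the matched span excludes the asserted characters.
Walking the string: at [6:10] → 'zyeo'; at [18:19] → 'b'.
Since nothing is captured, `findall` lists the 2 matched substrings directly.

['zyeo', 'b']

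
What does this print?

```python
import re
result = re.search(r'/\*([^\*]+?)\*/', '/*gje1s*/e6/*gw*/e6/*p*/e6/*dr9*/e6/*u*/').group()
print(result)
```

/*gje1s*/

The match spans [0:9] → '/*gje1s*/'.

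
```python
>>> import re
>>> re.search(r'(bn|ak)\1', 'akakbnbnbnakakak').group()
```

After group 1 captures some text, `\1` only succeeds where that same text appears again.
`re.search` scans for the first position where the pattern succeeds.
The match spans [0:4] → 'akak'.
Captured: group 1 = 'ak'.

'akak'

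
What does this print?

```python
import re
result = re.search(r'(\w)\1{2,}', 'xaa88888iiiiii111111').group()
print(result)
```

88888

A backreference is literal: `\1` must see the identical characters the first group matched.
The match spans [3:8] → '88888'.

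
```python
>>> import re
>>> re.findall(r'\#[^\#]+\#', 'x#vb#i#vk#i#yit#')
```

['#vb#', '#vk#', '#yit#']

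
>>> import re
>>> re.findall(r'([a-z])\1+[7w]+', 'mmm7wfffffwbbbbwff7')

['m', 'f', 'b', 'f']

The backreference `\1` re-matches whatever the first group consumed, character for character.
Walking the string: at [0:5] match 'mmm7w', group 1 = 'm'; at [5:11] match 'fffffw', group 1 = 'f'; at [11:16] match 'bbbbw', group 1 = 'b'; at [16:19] match 'ff7', group 1 = 'f'.
`findall` collects group 1 from each match (4 total).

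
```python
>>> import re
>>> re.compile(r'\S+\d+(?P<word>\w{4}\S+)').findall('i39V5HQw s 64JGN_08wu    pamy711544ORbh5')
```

['V5HQw', 'JGN_08wu', 'ORbh5']

With a single group, `findall` returns only what that group captured — 3 items.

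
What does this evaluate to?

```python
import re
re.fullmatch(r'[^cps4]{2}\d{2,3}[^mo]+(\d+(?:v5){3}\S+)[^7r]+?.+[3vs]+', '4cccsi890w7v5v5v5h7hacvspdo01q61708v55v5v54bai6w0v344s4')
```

None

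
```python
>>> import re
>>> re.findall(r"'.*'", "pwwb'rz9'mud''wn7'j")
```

["'rz9'mud''wn7'"]

`findall` yields the raw match text (1 of them) because the pattern has no groups.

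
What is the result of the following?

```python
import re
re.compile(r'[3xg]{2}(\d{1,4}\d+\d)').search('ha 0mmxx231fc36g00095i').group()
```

'xx231'

The pattern matches exactly 2 of one of [3xg]; then 1 to 4 of a digit, then one or more of a digit, then a digit (captured).
`re.search` tries every starting position until one works.
The match spans [6:11] → 'xx231'.
Captured: group 1 = '231'.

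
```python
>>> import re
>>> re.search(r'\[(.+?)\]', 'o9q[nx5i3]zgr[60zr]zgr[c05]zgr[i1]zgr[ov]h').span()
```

With the lazy modifier that quantifier settles for the fewest repetitions that let the rest of the pattern succeed (the atoms after it are unaffected and can still be greedy).
`search` walks the string left to right and returns the first match it finds.
The match spans [3:10] → '[nx5i3]'.
Captured: group 1 = 'nx5i3'.

(3, 10)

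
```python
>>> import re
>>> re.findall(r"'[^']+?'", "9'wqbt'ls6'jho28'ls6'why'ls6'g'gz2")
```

["'wqbt'", "'jho28'", "'why'", "'g'"]

Since nothing is captured, `findall` lists the 4 matched substrings directly.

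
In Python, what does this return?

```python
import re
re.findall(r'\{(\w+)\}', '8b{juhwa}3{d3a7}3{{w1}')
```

['juhwa', 'd3a7', 'w1']

Because there's exactly one group, `findall` drops the full match and keeps group 1 from each hit.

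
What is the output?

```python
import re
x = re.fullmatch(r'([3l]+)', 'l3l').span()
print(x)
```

(0, 3)

`re.fullmatch` requires the pattern to consume the entire string.
The match spans [0:3] → 'l3l'.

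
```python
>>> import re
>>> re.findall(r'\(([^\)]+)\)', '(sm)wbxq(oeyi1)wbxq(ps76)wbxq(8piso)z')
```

Because there's exactly one group, `findall` drops the full match and keeps group 1 from each hit.

['sm', 'oeyi1', 'ps76', '8piso']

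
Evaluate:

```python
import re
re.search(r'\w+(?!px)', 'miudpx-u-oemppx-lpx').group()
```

'miudpx'

The negative lookahead/lookbehind blocks any match where the forbidden context is present.
The match spans [0:6] → 'miudpx'.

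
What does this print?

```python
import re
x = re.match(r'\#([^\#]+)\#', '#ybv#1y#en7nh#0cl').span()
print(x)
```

With `match`, the pattern is implicitly anchored at the beginning.
The match spans [0:5] → '#ybv#'.

(0, 5)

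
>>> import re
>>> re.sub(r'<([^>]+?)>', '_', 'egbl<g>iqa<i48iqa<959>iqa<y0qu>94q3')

'egbl_iqa_iqa_94q3'

Matches: at [4:7] → '<g>'; at [10:22] → '<i48iqa<959>'; at [25:31] → '<y0qu>'.
Every occurrence is swapped for '_'.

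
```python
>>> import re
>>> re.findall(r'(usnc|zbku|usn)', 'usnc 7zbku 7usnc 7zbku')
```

The regex engine tests alternatives in the order written; an earlier branch that matches wins even if a later one would match more.
Scanning left to right: at [0:4] match 'usnc', group 1 = 'usnc'; at [6:10] match 'zbku', group 1 = 'zbku'; at [12:16] match 'usnc', group 1 = 'usnc'; at [18:22] match 'zbku', group 1 = 'zbku'.
Because there's exactly one group, `findall` drops the full match and keeps group 1 from each hit.

['usnc', 'zbku', 'usnc', 'zbku']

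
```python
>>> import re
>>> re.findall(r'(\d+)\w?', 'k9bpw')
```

This matches one or more of a digit (captured); then optionally a word character.
Scanning left to right: at [1:3] match '9b', group 1 = '9'.
Because there's exactly one group, `findall` drops the full match and keeps group 1 from the one hit.

['9']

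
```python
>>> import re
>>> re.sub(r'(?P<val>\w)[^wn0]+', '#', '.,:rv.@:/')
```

The pattern matches a word character (captured as 'val'); then one or more of any character except [wn0].
Matches: at [3:9] → 'rv.@:/'.
Each match is replaced by '#'.

'.,:#'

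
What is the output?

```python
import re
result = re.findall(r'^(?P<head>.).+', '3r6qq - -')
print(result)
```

This matches anchored at the start of the string; then any character (captured as 'head'); then one or more of any character.
Scanning left to right: at [0:9] match '3r6qq - -', group 1 = '3'.
Because there's exactly one group, `findall` drops the full match and keeps group 1 from the one hit.

['3']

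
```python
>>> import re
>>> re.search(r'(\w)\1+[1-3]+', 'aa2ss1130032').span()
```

`\1` has to match the exact text group 1 already captured.
`re.search` tries every starting position until one works.
The match spans [0:3] → 'aa2'.
Captured: group 1 = 'a'.

(0, 3)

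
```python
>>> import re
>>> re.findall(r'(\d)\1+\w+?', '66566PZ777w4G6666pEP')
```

A backreference is literal: `\1` must see the identical characters the first group matched.
Scanning left to right: at [0:3] match '665', group 1 = '6'; at [3:6] match '66P', group 1 = '6'; at [7:11] match '777w', group 1 = '7'; at [13:18] match '6666p', group 1 = '6'.
One capturing group, so `findall` returns just the captured substring from each match — 4 in all.

['6', '6', '7', '6']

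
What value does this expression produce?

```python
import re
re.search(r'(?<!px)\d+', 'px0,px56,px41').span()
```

Because the assertion is negative and zero-width, positions next to the forbidden text are skipped.
`search` walks the string left to right and returns the first match it finds.
The match spans [7:8] → '6'.

(7, 8)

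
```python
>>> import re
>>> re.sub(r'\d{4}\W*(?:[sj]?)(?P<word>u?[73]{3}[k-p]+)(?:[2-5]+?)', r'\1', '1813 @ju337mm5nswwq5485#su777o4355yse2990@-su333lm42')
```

'u337mmnswwqu777o355yseu333lm2'

This matches exactly 4 of a digit, then zero or more of a non-word character; then optionally one of [sj] (non-capturing group); then optionally a literal 'u', then exactly 3 of one of [73], then one or more of a character in [k-p] (captured as 'word'); then one or more of a character in [2-5] (lazy) (non-capturing group).
Matches: at [0:14] → '1813 @ju337mm5'; at [19:31] → '5485#su777o4'; at [37:51] → '2990@-su333lm4'.
`\1` in the replacement pulls in group 1's text for each match.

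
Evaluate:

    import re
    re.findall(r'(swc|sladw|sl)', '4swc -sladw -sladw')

['swc', 'sladw', 'sladw']

Alternation isn't longest-match — the leftmost alternative that fits at this position is chosen.
Walking the string: at [1:4] match 'swc', group 1 = 'swc'; at [6:11] match 'sladw', group 1 = 'sladw'; at [13:18] match 'sladw', group 1 = 'sladw'.
`findall` collects group 1 from each match (3 total).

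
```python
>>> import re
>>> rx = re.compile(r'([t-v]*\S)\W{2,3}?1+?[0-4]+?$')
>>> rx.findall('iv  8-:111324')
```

['8']

Pattern: zero or more of a character in [t-v], then a non-whitespace character (captured); then 2 to 3 of a non-word character (lazy), then one or more of the literal '1' (lazy); then one or more of a character in [0-4] (lazy); then anchored at the end.
Walking the string: at [4:13] match '8-:111324', group 1 = '8'.
With a single group, `findall` returns only what that group captured — 1 item.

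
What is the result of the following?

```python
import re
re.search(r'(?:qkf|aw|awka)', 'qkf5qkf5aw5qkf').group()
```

'qkf'

The match spans [0:3] → 'qkf'.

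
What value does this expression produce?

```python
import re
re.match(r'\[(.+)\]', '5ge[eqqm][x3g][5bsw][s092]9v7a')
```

None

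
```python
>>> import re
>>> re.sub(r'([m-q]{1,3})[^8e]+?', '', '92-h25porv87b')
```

'92-h25v87b'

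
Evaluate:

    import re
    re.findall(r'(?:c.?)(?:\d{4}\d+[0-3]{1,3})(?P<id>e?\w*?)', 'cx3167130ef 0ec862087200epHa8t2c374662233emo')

['e', 'e', 'e']

This matches the literal 'c', then optionally any character (non-capturing group); then exactly 4 of a digit, then one or more of a digit, then 1 to 3 of a character in [0-3] (non-capturing group); then optionally the literal 'e', then zero or more of a word character (lazy) (captured as 'id').
A non-greedy quantifier consumes as few characters as it can — just enough that the remainder of the pattern still matches from where it stops; whatever follows it matches normally.
Scanning left to right: at [0:10] match 'cx3167130e', group 1 = 'e'; at [14:25] match 'c862087200e', group 1 = 'e'; at [31:42] match 'c374662233e', group 1 = 'e'.
With a single group, `findall` returns only what that group captured — 3 items.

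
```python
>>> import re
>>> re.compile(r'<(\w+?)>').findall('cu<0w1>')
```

Scanning left to right: at [2:7] match '<0w1>', group 1 = '0w1'.
Because there's exactly one group, `findall` drops the full match and keeps group 1 from the one hit.

['0w1']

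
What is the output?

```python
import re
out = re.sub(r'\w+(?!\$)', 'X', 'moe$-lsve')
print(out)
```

Xe$-X

Because the assertion is negative and zero-width, positions next to the forbidden text are skipped.
Matches: at [0:2] → 'mo'; at [5:9] → 'lsve'.
Each match is replaced by 'X'.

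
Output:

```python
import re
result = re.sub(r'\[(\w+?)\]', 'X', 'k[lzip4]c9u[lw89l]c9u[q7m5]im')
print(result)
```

kXc9uXc9uXim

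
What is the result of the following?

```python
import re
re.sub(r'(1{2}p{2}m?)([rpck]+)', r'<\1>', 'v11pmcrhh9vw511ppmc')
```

'v11pmcrhh9vw5<11ppm>'

The pattern matches exactly 2 of the literal '1', then exactly 2 of a literal 'p', then optionally the literal 'm' (captured); then one or more of one of [rpck] (captured).
Matches: at [13:19] → '11ppmc'.
The replacement refers to a captured group, so each match is rewritten using its own captured text.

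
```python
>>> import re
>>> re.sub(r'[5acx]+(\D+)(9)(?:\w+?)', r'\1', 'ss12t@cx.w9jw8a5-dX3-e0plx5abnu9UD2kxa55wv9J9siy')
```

This matches one or more of one of [5acx]; then one or more of a non-digit (captured); then a literal '9' (captured); then one or more of a word character (lazy) (non-capturing group).
Because the quantifier is non-greedy, it stops expanding at the earliest point where the rest of the pattern can succeed.
Matches: at [6:12] → 'cx.w9j'; at [25:33] → 'x5abnu9U'; at [36:44] → 'xa55wv9J'.
Each match is replaced using the text its own group 1 captured.

'ss12t@.ww8a5-dX3-e0plbnuD2kwv9siy'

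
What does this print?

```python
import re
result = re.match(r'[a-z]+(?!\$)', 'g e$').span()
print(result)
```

(0, 1)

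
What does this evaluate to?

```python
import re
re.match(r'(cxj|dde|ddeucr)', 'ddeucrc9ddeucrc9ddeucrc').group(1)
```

'dde'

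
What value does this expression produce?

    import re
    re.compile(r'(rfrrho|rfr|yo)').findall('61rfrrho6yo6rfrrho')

The regex engine tests alternatives in the order written; an earlier branch that matches wins even if a later one would match more.
Walking the string: at [2:8] match 'rfrrho', group 1 = 'rfrrho'; at [9:11] match 'yo', group 1 = 'yo'; at [12:18] match 'rfrrho', group 1 = 'rfrrho'.
`findall` collects group 1 from each match (3 total).

['rfrrho', 'yo', 'rfrrho']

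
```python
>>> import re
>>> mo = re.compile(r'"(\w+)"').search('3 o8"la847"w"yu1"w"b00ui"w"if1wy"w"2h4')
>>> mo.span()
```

The match spans [4:11] → '"la847"'.

(4, 11)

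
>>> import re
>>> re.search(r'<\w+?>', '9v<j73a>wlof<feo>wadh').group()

The match spans [2:8] → '<j73a>'.

'<j73a>'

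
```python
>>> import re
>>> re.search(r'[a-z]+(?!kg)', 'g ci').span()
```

Because the assertion is negative and zero-width, positions next to the forbidden text are skipped.
`re.search` scans for the first position where the pattern succeeds.
The match spans [0:1] → 'g'.

(0, 1)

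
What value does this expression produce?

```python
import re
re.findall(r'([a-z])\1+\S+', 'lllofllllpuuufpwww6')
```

`\1` has to match the exact text group 1 already captured.
Scanning left to right: at [0:19] match 'lllofllllpuuufpwww6', group 1 = 'l'.
Because there's exactly one group, `findall` drops the full match and keeps group 1 from the one hit.

['l']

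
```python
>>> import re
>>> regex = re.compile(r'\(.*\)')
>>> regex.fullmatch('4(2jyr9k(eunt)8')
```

`fullmatch` succeeds only if the pattern covers the string from start to end.
Here the pattern can't cover the whole string, so the call returns None.

None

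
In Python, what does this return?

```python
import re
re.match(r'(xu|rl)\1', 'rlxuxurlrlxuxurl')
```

None

`\1` has to match the exact text group 1 already captured.
With `match`, the pattern is implicitly anchored at the beginning.
Here the string doesn't start with a match, so the call returns None.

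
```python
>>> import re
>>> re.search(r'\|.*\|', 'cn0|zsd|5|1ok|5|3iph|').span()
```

(3, 21)

The match spans [3:21] → '|zsd|5|1ok|5|3iph|'.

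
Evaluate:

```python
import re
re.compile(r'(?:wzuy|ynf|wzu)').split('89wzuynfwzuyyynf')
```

Branches in `(...|...)` are attempted left-to-right; the first branch that allows the whole pattern to succeed is taken.
The string is cut at each match, leaving 4 pieces.

['89', 'nf', 'y', '']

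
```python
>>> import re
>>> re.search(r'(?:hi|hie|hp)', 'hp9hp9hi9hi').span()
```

`re.search` scans for the first position where the pattern succeeds.
The match spans [0:2] → 'hp'.

(0, 2)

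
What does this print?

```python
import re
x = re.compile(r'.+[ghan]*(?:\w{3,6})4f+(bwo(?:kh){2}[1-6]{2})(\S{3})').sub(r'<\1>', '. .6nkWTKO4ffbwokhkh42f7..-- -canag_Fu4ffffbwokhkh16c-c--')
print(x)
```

The replacement refers to a captured group, so each match is rewritten using its own captured text.

<bwokhkh16>--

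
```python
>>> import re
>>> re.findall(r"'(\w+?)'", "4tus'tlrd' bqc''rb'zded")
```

`findall` collects group 1 from each match (2 total).

['tlrd', 'rb']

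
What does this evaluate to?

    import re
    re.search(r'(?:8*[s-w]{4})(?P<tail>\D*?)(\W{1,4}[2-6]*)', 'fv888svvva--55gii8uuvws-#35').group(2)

'--55'

Pattern: zero or more of the literal '8', then exactly 4 of a character in [s-w] (non-capturing group); then zero or more of a non-digit (lazy) (captured as 'tail'); then 1 to 4 of a non-word character, then zero or more of a character in [2-6] (captured).
A non-greedy quantifier consumes as few characters as it can — just enough that the remainder of the pattern still matches from where it stops; whatever follows it matches normally.
Unlike `match`, `search` isn't anchored — it looks for the pattern anywhere in the string.
The match spans [2:14] → '888svvva--55'.
Captured: group 1 = 'a', group 2 = '--55'.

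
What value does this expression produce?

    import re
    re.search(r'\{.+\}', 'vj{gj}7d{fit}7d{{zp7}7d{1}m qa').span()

The match spans [2:26] → '{gj}7d{fit}7d{{zp7}7d{1}'.

(2, 26)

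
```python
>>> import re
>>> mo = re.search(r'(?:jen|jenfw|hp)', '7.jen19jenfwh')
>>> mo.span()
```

`re.search` scans for the first position where the pattern succeeds.
The match spans [2:5] → 'jen'.

(2, 5)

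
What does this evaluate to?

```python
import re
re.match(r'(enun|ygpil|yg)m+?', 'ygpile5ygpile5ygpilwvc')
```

`match` is anchored at position 0; if the pattern doesn't fit there, it returns None.
Here the string doesn't start with a match, so the call returns None.

None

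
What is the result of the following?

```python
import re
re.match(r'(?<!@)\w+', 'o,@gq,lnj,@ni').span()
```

(0, 1)

A negative assertion filters positions out without eating any characters.
`re.match` won't scan ahead — the pattern has to work from the very first character.
The match spans [0:1] → 'o'.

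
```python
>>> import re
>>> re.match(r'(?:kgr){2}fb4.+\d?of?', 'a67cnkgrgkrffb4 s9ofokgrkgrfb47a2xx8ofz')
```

None

The pattern matches the literal 'kgr' repeated 2 times, then the literal 'fb4', then one or more of any character; then optionally a digit, then the literal 'o', then optionally a literal 'f'.
`match` is anchored at position 0; if the pattern doesn't fit there, it returns None.
Here position 0 doesn't satisfy it, so the call returns None.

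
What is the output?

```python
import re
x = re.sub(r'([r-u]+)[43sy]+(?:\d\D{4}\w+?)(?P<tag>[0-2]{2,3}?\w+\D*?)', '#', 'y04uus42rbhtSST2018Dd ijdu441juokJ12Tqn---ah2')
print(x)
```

y04# ijd#---ah2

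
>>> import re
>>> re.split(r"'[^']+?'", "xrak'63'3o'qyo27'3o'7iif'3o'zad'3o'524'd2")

The string is cut at each match, leaving 6 pieces.

['xrak', '3o', '3o', '3o', '3o', 'd2']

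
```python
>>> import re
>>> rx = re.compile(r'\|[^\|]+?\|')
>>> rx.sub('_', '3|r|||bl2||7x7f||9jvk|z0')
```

Matches: at [1:4] → '|r|'; at [5:10] → '|bl2|'; at [10:16] → '|7x7f|'; at [16:22] → '|9jvk|'.
Every occurrence is swapped for '_'.

'3_|___z0'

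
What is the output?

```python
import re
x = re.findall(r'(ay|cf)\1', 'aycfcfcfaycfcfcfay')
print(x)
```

['cf', 'cf']

After group 1 captures some text, `\1` only succeeds where that same text appears again.
With a single group, `findall` returns only what that group captured — 2 items.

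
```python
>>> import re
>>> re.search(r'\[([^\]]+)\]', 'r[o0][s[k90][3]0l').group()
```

`re.search` tries every starting position until one works.
The match spans [1:5] → '[o0]'.
Captured: group 1 = 'o0'.

'[o0]'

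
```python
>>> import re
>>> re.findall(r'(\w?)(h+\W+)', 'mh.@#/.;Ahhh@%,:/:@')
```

This matches optionally a word character (captured); then one or more of the literal 'h', then one or more of a non-word character (captured).
Multiple groups make `findall` return tuples — one 2-tuple for each match.

[('m', 'h.@#/.;'), ('A', 'hhh@%,:/:@')]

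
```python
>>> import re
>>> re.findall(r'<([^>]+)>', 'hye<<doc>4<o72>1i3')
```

['<doc', 'o72']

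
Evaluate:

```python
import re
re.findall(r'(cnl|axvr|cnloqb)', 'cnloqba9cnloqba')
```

`|` is ordered: at each position the engine commits to the first alternative that works.
`findall` collects group 1 from each match (2 total).

['cnl', 'cnl']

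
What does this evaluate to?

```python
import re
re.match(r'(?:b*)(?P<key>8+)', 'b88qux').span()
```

(0, 3)

`re.match` won't scan ahead — the pattern has to work from the very first character.
The match spans [0:3] → 'b88'.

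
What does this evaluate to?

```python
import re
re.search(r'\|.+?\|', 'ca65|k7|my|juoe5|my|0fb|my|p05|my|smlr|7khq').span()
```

(4, 8)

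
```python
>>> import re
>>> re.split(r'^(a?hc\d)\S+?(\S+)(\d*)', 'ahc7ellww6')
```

With the lazy modifier that quantifier settles for the fewest repetitions that let the rest of the pattern succeed (the atoms after it are unaffected and can still be greedy).
Because the pattern has a capturing group, `split` also inserts each captured text between the pieces.

['', 'ahc7', 'llww6', '', '']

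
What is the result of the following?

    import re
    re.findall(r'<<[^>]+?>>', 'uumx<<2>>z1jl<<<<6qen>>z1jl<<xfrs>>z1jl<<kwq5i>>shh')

['<<2>>', '<<<<6qen>>', '<<xfrs>>', '<<kwq5i>>']

`findall` yields the raw match text (4 of them) because the pattern has no groups.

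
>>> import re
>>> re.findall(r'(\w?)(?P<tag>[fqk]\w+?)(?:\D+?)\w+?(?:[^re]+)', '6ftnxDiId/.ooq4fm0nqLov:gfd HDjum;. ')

Pattern: optionally a word character (captured); then one of [fqk], then one or more of a word character (lazy) (captured as 'tag'); then one or more of a non-digit (lazy) (non-capturing group); then one or more of a word character (lazy); then one or more of any character except [re] (non-capturing group).
Walking the string: at [0:36] match '6ftnxDiId/.ooq4fm0nqLov:gfd HDjum;. ', groups = ('6', 'ft').
`findall` packs the 2 group values into a tuple for every match.

[('6', 'ft')]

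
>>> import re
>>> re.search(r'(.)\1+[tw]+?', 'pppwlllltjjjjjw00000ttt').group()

'pppw'

The backreference `\1` re-matches whatever the first group consumed, character for character.
`re.search` scans for the first position where the pattern succeeds.
The match spans [0:4] → 'pppw'.
Captured: group 1 = 'p'.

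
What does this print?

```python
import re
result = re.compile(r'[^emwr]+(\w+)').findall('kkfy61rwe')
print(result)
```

['rwe']

The pattern matches one or more of any character except [emwr]; then one or more of a word character (captured).
Matches: at [0:9] match 'kkfy61rwe', group 1 = 'rwe'.
Because there's exactly one group, `findall` drops the full match and keeps group 1 from the one hit.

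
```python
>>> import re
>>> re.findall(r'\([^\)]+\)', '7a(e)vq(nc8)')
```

Since nothing is captured, `findall` lists the 2 matched substrings directly.

['(e)', '(nc8)']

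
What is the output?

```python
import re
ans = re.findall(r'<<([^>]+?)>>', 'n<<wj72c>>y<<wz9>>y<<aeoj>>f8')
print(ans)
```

['wj72c', 'wz9', 'aeoj']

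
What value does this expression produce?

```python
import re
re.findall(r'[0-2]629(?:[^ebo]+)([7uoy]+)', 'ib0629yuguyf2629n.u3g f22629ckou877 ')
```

['ou']

Pattern: a character in [0-2], then the literal '629'; then one or more of any character except [ebo] (non-capturing group); then one or more of one of [7uoy] (captured).
Walking the string: at [2:32] match '0629yuguyf2629n.u3g f22629ckou', group 1 = 'ou'.
Because there's exactly one group, `findall` drops the full match and keeps group 1 from the one hit.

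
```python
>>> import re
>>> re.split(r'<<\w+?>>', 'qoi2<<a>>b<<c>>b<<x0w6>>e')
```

Matches to split on: at [4:9] → '<<a>>'; at [10:15] → '<<c>>'; at [16:24] → '<<x0w6>>'.
Splitting on the pattern gives 4 pieces.

['qoi2', 'b', 'b', 'e']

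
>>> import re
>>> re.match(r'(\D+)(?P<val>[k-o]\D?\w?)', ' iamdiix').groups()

(' ia', 'mdi')

This matches one or more of a non-digit (captured); then a character in [k-o], then optionally a non-digit, then optionally a word character (captured as 'val').
`match` is anchored at position 0; if the pattern doesn't fit there, it returns None.
The match spans [0:6] → ' iamdi'.
Captured: group 1 = ' ia', group 2 = 'mdi'.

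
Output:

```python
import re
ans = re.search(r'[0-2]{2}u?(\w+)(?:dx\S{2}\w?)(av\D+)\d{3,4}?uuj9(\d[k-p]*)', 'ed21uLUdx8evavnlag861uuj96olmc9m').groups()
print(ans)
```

('LU', 'avnlag', '6olm')

Pattern: exactly 2 of a character in [0-2], then optionally a literal 'u'; then one or more of a word character (captured); then the literal 'dx', then exactly 2 of a non-whitespace character, then optionally a word character (non-capturing group); then the literal 'av', then one or more of a non-digit (captured); then 3 to 4 of a digit (lazy), then the literal 'uu', then the literal 'j9'; then a digit, then zero or more of a character in [k-p] (captured).
`re.search` tries every starting position until one works.
The match spans [2:29] → '21uLUdx8evavnlag861uuj96olm'.
Captured: group 1 = 'LU', group 2 = 'avnlag', group 3 = '6olm'.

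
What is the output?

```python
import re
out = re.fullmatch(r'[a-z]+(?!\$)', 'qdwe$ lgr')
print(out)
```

`re.fullmatch` is like wrapping the pattern in `^…$` (in single-line mode).
Here the string isn't matched end-to-end, so the call returns None.

None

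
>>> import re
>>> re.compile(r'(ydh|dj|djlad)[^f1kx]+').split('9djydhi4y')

['9', 'dj', '']

Matches to split on: at [1:9] → 'djydhi4y'.
`re.split` interleaves the captured-group text with the surrounding fragments.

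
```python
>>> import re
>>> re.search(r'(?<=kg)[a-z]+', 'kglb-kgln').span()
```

The `(?=…)`/`(?<=…)` assertion just peeks at neighbouring text; it doesn't advance the match position.
`re.search` tries every starting position until one works.
The match spans [2:4] → 'lb'.

(2, 4)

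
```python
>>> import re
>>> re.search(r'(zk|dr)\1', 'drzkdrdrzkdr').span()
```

(4, 8)

After group 1 captures some text, `\1` only succeeds where that same text appears again.
The match spans [4:8] → 'drdr'.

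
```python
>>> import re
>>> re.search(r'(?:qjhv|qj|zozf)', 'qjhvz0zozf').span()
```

Branches in `(...|...)` are attempted left-to-right; the first branch that allows the whole pattern to succeed is taken.
`search` walks the string left to right and returns the first match it finds.
The match spans [0:4] → 'qjhv'.

(0, 4)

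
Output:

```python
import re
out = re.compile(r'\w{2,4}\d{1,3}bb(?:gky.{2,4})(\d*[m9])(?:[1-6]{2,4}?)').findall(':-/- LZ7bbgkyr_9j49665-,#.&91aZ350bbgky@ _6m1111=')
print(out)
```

['49', 'm']

The pattern matches 2 to 4 of a word character, then 1 to 3 of a digit, then the literal 'bb'; then the literal 'gk', then the literal 'y', then 2 to 4 of any character (non-capturing group); then zero or more of a digit, then one of [m9] (captured); then 2 to 4 of a character in [1-6] (lazy) (non-capturing group).
One capturing group, so `findall` returns just the captured substring from each match — 2 in all.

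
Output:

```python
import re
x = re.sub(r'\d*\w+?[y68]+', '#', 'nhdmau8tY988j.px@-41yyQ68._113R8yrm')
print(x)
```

Pattern: zero or more of a digit, then one or more of a word character (lazy); then one or more of one of [y68].
A non-greedy quantifier consumes as few characters as it can — just enough that the remainder of the pattern still matches from where it stops; whatever follows it matches normally.
Matches: at [0:7] → 'nhdmau8'; at [7:12] → 'tY988'; at [18:22] → '41yy'; at [22:25] → 'Q68'; at [26:33] → '_113R8y'.
Each match is replaced by '#'.

##j.px@-##.#rm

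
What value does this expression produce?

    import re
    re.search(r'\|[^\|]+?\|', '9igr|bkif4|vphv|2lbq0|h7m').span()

`search` walks the string left to right and returns the first match it finds.
The match spans [4:11] → '|bkif4|'.

(4, 11)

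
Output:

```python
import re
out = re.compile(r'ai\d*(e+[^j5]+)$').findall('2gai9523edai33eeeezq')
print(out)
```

Because there's exactly one group, `findall` drops the full match and keeps group 1 from the one hit.

['edai33eeeezq']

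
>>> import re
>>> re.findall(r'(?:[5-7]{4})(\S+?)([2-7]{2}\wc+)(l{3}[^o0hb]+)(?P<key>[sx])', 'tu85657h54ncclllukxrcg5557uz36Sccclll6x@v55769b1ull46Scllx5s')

[('h', '54ncc', 'lllukxrcg5557uz36Sccclll6', 'x')]

Because the quantifier is non-greedy, it stops expanding at the earliest point where the rest of the pattern can succeed.
4 groups means the one result is a tuple of 4 captured strings — 1 here.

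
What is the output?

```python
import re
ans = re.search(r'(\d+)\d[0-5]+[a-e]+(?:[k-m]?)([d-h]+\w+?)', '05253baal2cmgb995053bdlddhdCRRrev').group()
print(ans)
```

995053bdlddhdC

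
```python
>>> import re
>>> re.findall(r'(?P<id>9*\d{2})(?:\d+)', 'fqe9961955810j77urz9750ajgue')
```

['9961', '975']

Pattern: zero or more of a literal '9', then exactly 2 of a digit (captured as 'id'); then one or more of a digit (non-capturing group).
Matches: at [3:13] match '9961955810', group 1 = '9961'; at [19:23] match '9750', group 1 = '975'.
One capturing group, so `findall` returns just the captured substring from each match — 2 in all.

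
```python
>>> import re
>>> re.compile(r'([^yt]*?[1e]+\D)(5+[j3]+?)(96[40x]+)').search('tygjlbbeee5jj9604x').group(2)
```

This matches zero or more of any character except [yt] (lazy), then one or more of one of [1e], then a non-digit (captured); then one or more of the literal '5', then one or more of one of [j3] (lazy) (captured); then the literal '96', then one or more of one of [40x] (captured).
`search` walks the string left to right and returns the first match it finds.
The match spans [2:18] → 'gjlbbeee5jj9604x'.
Captured: group 1 = 'gjlbbeee', group 2 = '5jj', group 3 = '9604x'.

'5jj'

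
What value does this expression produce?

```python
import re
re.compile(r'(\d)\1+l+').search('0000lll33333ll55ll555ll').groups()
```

The match spans [0:7] → '0000lll'.
Captured: group 1 = '0'.

('0',)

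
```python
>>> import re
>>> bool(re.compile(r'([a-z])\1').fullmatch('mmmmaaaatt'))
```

False

`re.fullmatch` is like wrapping the pattern in `^…$` (in single-line mode).
Here the pattern can't cover the whole string, so the call returns None, and `bool(None)` is False.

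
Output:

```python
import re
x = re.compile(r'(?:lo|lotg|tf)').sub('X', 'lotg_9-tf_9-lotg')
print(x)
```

Alternation isn't longest-match — the leftmost alternative that fits at this position is chosen.
Matches: at [0:2] → 'lo'; at [7:9] → 'tf'; at [12:14] → 'lo'.
Every occurrence is swapped for 'X'.

Xtg_9-X_9-Xtg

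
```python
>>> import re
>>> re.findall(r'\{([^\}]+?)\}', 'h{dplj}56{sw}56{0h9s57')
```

With a single group, `findall` returns only what that group captured — 2 items.

['dplj', 'sw']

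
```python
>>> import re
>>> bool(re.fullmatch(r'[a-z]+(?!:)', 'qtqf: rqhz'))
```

False

The negative lookaround is zero-width — it rules out positions where the adjacent text would match, without consuming anything.
`re.fullmatch` is like wrapping the pattern in `^…$` (in single-line mode).
Here there's no way to consume every character, so the call returns None, and `bool(None)` is False.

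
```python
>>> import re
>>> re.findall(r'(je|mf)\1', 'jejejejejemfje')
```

['je', 'je']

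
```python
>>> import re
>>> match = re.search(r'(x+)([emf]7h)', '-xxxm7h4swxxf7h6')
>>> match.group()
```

Pattern: one or more of a literal 'x' (captured); then one of [emf], then the literal '7h' (captured).
`re.search` scans for the first position where the pattern succeeds.
The match spans [1:7] → 'xxxm7h'.
Captured: group 1 = 'xxx', group 2 = 'm7h'.

'xxxm7h'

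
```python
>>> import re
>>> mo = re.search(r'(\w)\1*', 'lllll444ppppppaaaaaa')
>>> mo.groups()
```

After group 1 captures some text, `\1` only succeeds where that same text appears again.
`search` walks the string left to right and returns the first match it finds.
The match spans [0:5] → 'lllll'.
Captured: group 1 = 'l'.

('l',)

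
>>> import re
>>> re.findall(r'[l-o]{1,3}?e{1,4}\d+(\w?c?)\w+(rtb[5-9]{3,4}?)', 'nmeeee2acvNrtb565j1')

[('ac', 'rtb565')]

Pattern: 1 to 3 of a character in [l-o] (lazy), then 1 to 4 of the literal 'e', then one or more of a digit; then optionally a word character, then optionally a literal 'c' (captured); then one or more of a word character; then the literal 'rtb', then 3 to 4 of a character in [5-9] (lazy) (captured).
Matches: at [0:17] match 'nmeeee2acvNrtb565', groups = ('ac', 'rtb565').
2 groups means the one result is a tuple of 2 captured strings — 1 here.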